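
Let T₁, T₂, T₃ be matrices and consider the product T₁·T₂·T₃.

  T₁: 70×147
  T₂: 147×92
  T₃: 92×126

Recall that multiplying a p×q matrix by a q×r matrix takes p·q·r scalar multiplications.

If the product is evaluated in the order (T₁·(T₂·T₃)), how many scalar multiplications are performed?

3000564

(T₂·T₃): 147×92 by 92×126 → 147×126, cost 147·92·126 = 1704024
(T₁·(T₂·T₃)): 70×147 by 147×126 → 70×126, cost 70·147·126 = 1296540; cumulative 3000564
Total: 3000564 scalar multiplications.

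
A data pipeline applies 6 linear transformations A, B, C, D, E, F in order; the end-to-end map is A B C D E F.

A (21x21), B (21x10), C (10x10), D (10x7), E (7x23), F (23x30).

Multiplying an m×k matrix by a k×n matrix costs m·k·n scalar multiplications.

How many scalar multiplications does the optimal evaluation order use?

Adjacent pairs: AB = 21·21·10 = 4410; BC = 21·10·10 = 2100; CD = 10·10·7 = 700; DE = 10·7·23 = 1610; EF = 7·23·30 = 4830.
Length 3: A..C: k=1: 0+2100+21·21·10=6510; k=2: 4410+0+21·10·10=6510 → min 6510 | B..D: k=2: 0+700+21·10·7=2170; k=3: 2100+0+21·10·7=3570 → min 2170 | C..E: k=3: 0+1610+10·10·23=3910; k=4: 700+0+10·7·23=2310 → min 2310 | D..F: k=4: 0+4830+10·7·30=6930; k=5: 1610+0+10·23·30=8510 → min 6930.
Length 4: A..D: k=1: 0+2170+21·21·7=5257; k=2: 4410+700+21·10·7=6580; k=3: 6510+0+21·10·7=7980 → min 5257 | B..E: k=2: 0+2310+21·10·23=7140; k=3: 2100+1610+21·10·23=8540; k=4: 2170+0+21·7·23=5551 → min 5551 | C..F: k=3: 0+6930+10·10·30=9930; k=4: 700+4830+10·7·30=7630; k=5: 2310+0+10·23·30=9210 → min 7630.
Length 5: A..E: k=1: 0+5551+21·21·23=15694; k=2: 4410+2310+21·10·23=11550; k=3: 6510+1610+21·10·23=12950; k=4: 5257+0+21·7·23=8638 → min 8638 | B..F: k=2: 0+7630+21·10·30=13930; k=3: 2100+6930+21·10·30=15330; k=4: 2170+4830+21·7·30=11410; k=5: 5551+0+21·23·30=20041 → min 11410.
Length 6: A..F: k=1: 0+11410+21·21·30=24640; k=2: 4410+7630+21·10·30=18340; k=3: 6510+6930+21·10·30=19740; k=4: 5257+4830+21·7·30=14497; k=5: 8638+0+21·23·30=23128 → min 14497.
Optimal order: ((A (B (C D))) (E F)) with cost 14497.

14497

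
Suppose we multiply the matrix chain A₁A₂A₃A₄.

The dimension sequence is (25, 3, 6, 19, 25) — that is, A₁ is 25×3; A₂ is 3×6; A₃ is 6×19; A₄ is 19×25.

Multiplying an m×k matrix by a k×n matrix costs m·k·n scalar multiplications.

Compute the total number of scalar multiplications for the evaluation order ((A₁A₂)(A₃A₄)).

(A₁A₂): 25×3 by 3×6 → 25×6, cost 25·3·6 = 450
(A₃A₄): 6×19 by 19×25 → 6×25, cost 6·19·25 = 2850
((A₁A₂)(A₃A₄)): 25×6 by 6×25 → 25×25, cost 25·6·25 = 3750; cumulative 7050
Total: 7050 scalar multiplications.

7050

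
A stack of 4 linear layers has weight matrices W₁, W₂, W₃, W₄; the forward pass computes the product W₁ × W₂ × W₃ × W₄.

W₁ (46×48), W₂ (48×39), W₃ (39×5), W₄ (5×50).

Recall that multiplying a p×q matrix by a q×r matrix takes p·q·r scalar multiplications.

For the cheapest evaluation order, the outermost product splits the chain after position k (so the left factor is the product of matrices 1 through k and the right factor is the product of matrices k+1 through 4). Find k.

Adjacent pairs: W₁W₂ = 46·48·39 = 86112; W₂W₃ = 48·39·5 = 9360; W₃W₄ = 39·5·50 = 9750.
Length 3: W₁..W₃: k=1: 0+9360+46·48·5=20400; k=2: 86112+0+46·39·5=95082 → min 20400 | W₂..W₄: k=2: 0+9750+48·39·50=103350; k=3: 9360+0+48·5·50=21360 → min 21360.
Top-level splits: k=1: (W₁..W₁)·(W₂..W₄) → 0+21360+46·48·50 = 131760; k=2: (W₁..W₂)·(W₃..W₄) → 86112+9750+46·39·50 = 185562; k=3: (W₁..W₃)·(W₄..W₄) → 20400+0+46·5·50 = 31900.
Best split is after W₃, i.e. k = 3.

3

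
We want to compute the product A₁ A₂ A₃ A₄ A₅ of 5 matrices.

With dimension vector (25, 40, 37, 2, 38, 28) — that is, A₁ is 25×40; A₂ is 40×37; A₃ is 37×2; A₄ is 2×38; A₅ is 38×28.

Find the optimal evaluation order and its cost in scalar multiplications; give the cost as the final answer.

Adjacent pairs: A₁A₂ = 25·40·37 = 37000; A₂A₃ = 40·37·2 = 2960; A₃A₄ = 37·2·38 = 2812; A₄A₅ = 2·38·28 = 2128.
Length 3: A₁..A₃: k=1: 0+2960+25·40·2=4960; k=2: 37000+0+25·37·2=38850 → min 4960 | A₂..A₄: k=2: 0+2812+40·37·38=59052; k=3: 2960+0+40·2·38=6000 → min 6000 | A₃..A₅: k=3: 0+2128+37·2·28=4200; k=4: 2812+0+37·38·28=42180 → min 4200.
Length 4: A₁..A₄: k=1: 0+6000+25·40·38=44000; k=2: 37000+2812+25·37·38=74962; k=3: 4960+0+25·2·38=6860 → min 6860 | A₂..A₅: k=2: 0+4200+40·37·28=45640; k=3: 2960+2128+40·2·28=7328; k=4: 6000+0+40·38·28=48560 → min 7328.
Length 5: A₁..A₅: k=1: 0+7328+25·40·28=35328; k=2: 37000+4200+25·37·28=67100; k=3: 4960+2128+25·2·28=8488; k=4: 6860+0+25·38·28=33460 → min 8488.
Optimal parenthesization: ((A₁ (A₂ A₃)) (A₄ A₅)) with cost 8488.

8488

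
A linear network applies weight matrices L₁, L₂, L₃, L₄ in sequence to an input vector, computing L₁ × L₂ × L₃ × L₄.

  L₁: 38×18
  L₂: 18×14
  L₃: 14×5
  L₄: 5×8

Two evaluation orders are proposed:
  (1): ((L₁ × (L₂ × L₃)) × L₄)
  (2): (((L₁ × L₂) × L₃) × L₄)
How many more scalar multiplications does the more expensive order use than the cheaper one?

Order (1) = ((L₁ × (L₂ × L₃)) × L₄): (L₂ × L₃): 18×14 by 14×5 → 18×5, cost 18·14·5 = 1260; (L₁ × (L₂ × L₃)): 38×18 by 18×5 → 38×5, cost 38·18·5 = 3420; cumulative 4680; ((L₁ × (L₂ × L₃)) × L₄): 38×5 by 5×8 → 38×8, cost 38·5·8 = 1520; cumulative 6200. Total 6200.
Order (2) = (((L₁ × L₂) × L₃) × L₄): (L₁ × L₂): 38×18 by 18×14 → 38×14, cost 38·18·14 = 9576; ((L₁ × L₂) × L₃): 38×14 by 14×5 → 38×5, cost 38·14·5 = 2660; cumulative 12236; (((L₁ × L₂) × L₃) × L₄): 38×5 by 5×8 → 38×8, cost 38·5·8 = 1520; cumulative 13756. Total 13756.
Difference: |6200 − 13756| = 7556.

7556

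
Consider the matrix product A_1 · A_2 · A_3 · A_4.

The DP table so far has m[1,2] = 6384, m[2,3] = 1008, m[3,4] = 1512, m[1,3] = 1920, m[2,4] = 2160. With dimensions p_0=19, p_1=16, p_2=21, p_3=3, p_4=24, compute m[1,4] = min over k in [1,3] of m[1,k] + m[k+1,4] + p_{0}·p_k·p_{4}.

m[1,4] = min over k∈[1,3] of m[1,k]+m[k+1,4]+p_{0}·p_k·p_{4}.
k=1: 0 + 2160 + 19·16·24 = 9456; k=2: 6384 + 1512 + 19·21·24 = 17472; k=3: 1920 + 0 + 19·3·24 = 3288.
Minimum: 3288 at k=3.

3288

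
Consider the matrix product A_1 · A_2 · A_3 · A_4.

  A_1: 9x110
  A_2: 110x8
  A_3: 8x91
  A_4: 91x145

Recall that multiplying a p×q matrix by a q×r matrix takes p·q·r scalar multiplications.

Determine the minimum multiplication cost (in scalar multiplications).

Adjacent pairs: A_1A_2 = 9·110·8 = 7920; A_2A_3 = 110·8·91 = 80080; A_3A_4 = 8·91·145 = 105560.
Length 3: A_1..A_3: k=1: 0+80080+9·110·91=170170; k=2: 7920+0+9·8·91=14472 → min 14472 | A_2..A_4: k=2: 0+105560+110·8·145=233160; k=3: 80080+0+110·91·145=1531530 → min 233160.
Length 4: A_1..A_4: k=1: 0+233160+9·110·145=376710; k=2: 7920+105560+9·8·145=123920; k=3: 14472+0+9·91·145=133227 → min 123920.
Optimal order: ((A_1 · A_2) · (A_3 · A_4)) with cost 123920.

123920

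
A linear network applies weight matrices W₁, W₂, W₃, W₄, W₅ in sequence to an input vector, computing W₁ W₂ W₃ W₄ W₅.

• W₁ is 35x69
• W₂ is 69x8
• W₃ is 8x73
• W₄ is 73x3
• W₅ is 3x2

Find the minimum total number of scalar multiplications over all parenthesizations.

7540

Adjacent pairs: W₁W₂ = 35·69·8 = 19320; W₂W₃ = 69·8·73 = 40296; W₃W₄ = 8·73·3 = 1752; W₄W₅ = 73·3·2 = 438.
Length 3: W₁..W₃: k=1: 0+40296+35·69·73=216591; k=2: 19320+0+35·8·73=39760 → min 39760 | W₂..W₄: k=2: 0+1752+69·8·3=3408; k=3: 40296+0+69·73·3=55407 → min 3408 | W₃..W₅: k=3: 0+438+8·73·2=1606; k=4: 1752+0+8·3·2=1800 → min 1606.
Length 4: W₁..W₄: k=1: 0+3408+35·69·3=10653; k=2: 19320+1752+35·8·3=21912; k=3: 39760+0+35·73·3=47425 → min 10653 | W₂..W₅: k=2: 0+1606+69·8·2=2710; k=3: 40296+438+69·73·2=50808; k=4: 3408+0+69·3·2=3822 → min 2710.
Length 5: W₁..W₅: k=1: 0+2710+35·69·2=7540; k=2: 19320+1606+35·8·2=21486; k=3: 39760+438+35·73·2=45308; k=4: 10653+0+35·3·2=10863 → min 7540.
Optimal order: (W₁ (W₂ (W₃ (W₄ W₅)))) with cost 7540.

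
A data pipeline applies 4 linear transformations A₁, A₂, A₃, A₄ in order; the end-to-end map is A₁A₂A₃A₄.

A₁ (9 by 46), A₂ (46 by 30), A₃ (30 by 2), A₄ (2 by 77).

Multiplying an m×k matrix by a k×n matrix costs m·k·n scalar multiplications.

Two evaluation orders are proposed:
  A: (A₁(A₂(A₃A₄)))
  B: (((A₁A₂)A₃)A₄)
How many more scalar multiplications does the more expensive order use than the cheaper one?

128412

Order A = (A₁(A₂(A₃A₄))): (A₃A₄): 30×2 by 2×77 → 30×77, cost 30·2·77 = 4620; (A₂(A₃A₄)): 46×30 by 30×77 → 46×77, cost 46·30·77 = 106260; cumulative 110880; (A₁(A₂(A₃A₄))): 9×46 by 46×77 → 9×77, cost 9·46·77 = 31878; cumulative 142758. Total 142758.
Order B = (((A₁A₂)A₃)A₄): (A₁A₂): 9×46 by 46×30 → 9×30, cost 9·46·30 = 12420; ((A₁A₂)A₃): 9×30 by 30×2 → 9×2, cost 9·30·2 = 540; cumulative 12960; (((A₁A₂)A₃)A₄): 9×2 by 2×77 → 9×77, cost 9·2·77 = 1386; cumulative 14346. Total 14346.
Difference: |142758 − 14346| = 128412.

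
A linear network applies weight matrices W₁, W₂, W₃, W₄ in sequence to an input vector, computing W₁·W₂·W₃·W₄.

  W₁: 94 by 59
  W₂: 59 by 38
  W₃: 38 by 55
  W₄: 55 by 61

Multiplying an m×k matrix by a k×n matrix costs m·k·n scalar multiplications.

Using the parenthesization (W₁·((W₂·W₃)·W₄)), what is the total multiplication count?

(W₂·W₃): 59×38 by 38×55 → 59×55, cost 59·38·55 = 123310
((W₂·W₃)·W₄): 59×55 by 55×61 → 59×61, cost 59·55·61 = 197945; cumulative 321255
(W₁·((W₂·W₃)·W₄)): 94×59 by 59×61 → 94×61, cost 94·59·61 = 338306; cumulative 659561
Total: 659561 scalar multiplications.

659561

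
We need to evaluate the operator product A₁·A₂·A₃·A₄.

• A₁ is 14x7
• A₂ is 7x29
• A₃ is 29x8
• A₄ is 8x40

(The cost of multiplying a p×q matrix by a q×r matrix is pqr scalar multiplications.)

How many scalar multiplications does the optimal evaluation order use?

Adjacent pairs: A₁A₂ = 14·7·29 = 2842; A₂A₃ = 7·29·8 = 1624; A₃A₄ = 29·8·40 = 9280.
Length 3: A₁..A₃: k=1: 0+1624+14·7·8=2408; k=2: 2842+0+14·29·8=6090 → min 2408 | A₂..A₄: k=2: 0+9280+7·29·40=17400; k=3: 1624+0+7·8·40=3864 → min 3864.
Length 4: A₁..A₄: k=1: 0+3864+14·7·40=7784; k=2: 2842+9280+14·29·40=28362; k=3: 2408+0+14·8·40=6888 → min 6888.
Optimal order: ((A₁·(A₂·A₃))·A₄) with cost 6888.

6888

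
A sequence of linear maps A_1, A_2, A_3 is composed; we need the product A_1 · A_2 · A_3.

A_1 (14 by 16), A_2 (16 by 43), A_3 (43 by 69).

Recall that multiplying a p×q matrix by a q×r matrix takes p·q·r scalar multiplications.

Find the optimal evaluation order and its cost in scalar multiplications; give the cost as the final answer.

(A_1 · (A_2 · A_3)): cost 62928.
((A_1 · A_2) · A_3): cost 51170.
Optimal: ((A_1 · A_2) · A_3) with cost 51170.

51170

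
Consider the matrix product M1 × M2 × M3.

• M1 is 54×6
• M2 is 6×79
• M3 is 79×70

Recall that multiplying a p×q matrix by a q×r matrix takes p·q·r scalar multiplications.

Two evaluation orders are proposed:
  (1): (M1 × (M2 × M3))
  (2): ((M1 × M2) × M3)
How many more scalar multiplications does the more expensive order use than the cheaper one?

268356

Order (1) = (M1 × (M2 × M3)): (M2 × M3): 6×79 by 79×70 → 6×70, cost 6·79·70 = 33180; (M1 × (M2 × M3)): 54×6 by 6×70 → 54×70, cost 54·6·70 = 22680; cumulative 55860. Total 55860.
Order (2) = ((M1 × M2) × M3): (M1 × M2): 54×6 by 6×79 → 54×79, cost 54·6·79 = 25596; ((M1 × M2) × M3): 54×79 by 79×70 → 54×70, cost 54·79·70 = 298620; cumulative 324216. Total 324216.
Difference: |55860 − 324216| = 268356.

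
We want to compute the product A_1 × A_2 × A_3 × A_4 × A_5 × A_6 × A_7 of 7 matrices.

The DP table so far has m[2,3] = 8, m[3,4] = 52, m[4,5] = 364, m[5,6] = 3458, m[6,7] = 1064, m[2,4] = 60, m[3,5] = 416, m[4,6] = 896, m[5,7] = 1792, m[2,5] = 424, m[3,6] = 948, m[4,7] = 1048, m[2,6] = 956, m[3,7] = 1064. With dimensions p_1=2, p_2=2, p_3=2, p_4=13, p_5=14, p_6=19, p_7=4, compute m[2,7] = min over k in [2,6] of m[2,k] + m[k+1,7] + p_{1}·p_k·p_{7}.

1072

m[2,7] = min over k∈[2,6] of m[2,k]+m[k+1,7]+p_{1}·p_k·p_{7}.
k=2: 0 + 1064 + 2·2·4 = 1080; k=3: 8 + 1048 + 2·2·4 = 1072; k=4: 60 + 1792 + 2·13·4 = 1956; k=5: 424 + 1064 + 2·14·4 = 1600; k=6: 956 + 0 + 2·19·4 = 1108.
Minimum: 1072 at k=3.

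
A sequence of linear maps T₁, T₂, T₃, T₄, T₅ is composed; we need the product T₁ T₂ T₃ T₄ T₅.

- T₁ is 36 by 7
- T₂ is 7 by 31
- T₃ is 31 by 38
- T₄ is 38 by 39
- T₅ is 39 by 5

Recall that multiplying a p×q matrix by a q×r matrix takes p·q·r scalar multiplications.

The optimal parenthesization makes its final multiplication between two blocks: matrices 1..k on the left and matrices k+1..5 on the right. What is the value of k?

1

Adjacent pairs: T₁T₂ = 36·7·31 = 7812; T₂T₃ = 7·31·38 = 8246; T₃T₄ = 31·38·39 = 45942; T₄T₅ = 38·39·5 = 7410.
Length 3: T₁..T₃: k=1: 0+8246+36·7·38=17822; k=2: 7812+0+36·31·38=50220 → min 17822 | T₂..T₄: k=2: 0+45942+7·31·39=54405; k=3: 8246+0+7·38·39=18620 → min 18620 | T₃..T₅: k=3: 0+7410+31·38·5=13300; k=4: 45942+0+31·39·5=51987 → min 13300.
Length 4: T₁..T₄: k=1: 0+18620+36·7·39=28448; k=2: 7812+45942+36·31·39=97278; k=3: 17822+0+36·38·39=71174 → min 28448 | T₂..T₅: k=2: 0+13300+7·31·5=14385; k=3: 8246+7410+7·38·5=16986; k=4: 18620+0+7·39·5=19985 → min 14385.
Top-level splits: k=1: (T₁..T₁)·(T₂..T₅) → 0+14385+36·7·5 = 15645; k=2: (T₁..T₂)·(T₃..T₅) → 7812+13300+36·31·5 = 26692; k=3: (T₁..T₃)·(T₄..T₅) → 17822+7410+36·38·5 = 32072; k=4: (T₁..T₄)·(T₅..T₅) → 28448+0+36·39·5 = 35468.
Best split is after T₁, i.e. k = 1.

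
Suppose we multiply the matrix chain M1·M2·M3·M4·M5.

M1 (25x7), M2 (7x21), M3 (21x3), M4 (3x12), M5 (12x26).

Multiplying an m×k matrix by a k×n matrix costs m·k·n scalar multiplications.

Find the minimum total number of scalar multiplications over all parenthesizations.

3852

Adjacent pairs: M1M2 = 25·7·21 = 3675; M2M3 = 7·21·3 = 441; M3M4 = 21·3·12 = 756; M4M5 = 3·12·26 = 936.
Length 3: M1..M3: k=1: 0+441+25·7·3=966; k=2: 3675+0+25·21·3=5250 → min 966 | M2..M4: k=2: 0+756+7·21·12=2520; k=3: 441+0+7·3·12=693 → min 693 | M3..M5: k=3: 0+936+21·3·26=2574; k=4: 756+0+21·12·26=7308 → min 2574.
Length 4: M1..M4: k=1: 0+693+25·7·12=2793; k=2: 3675+756+25·21·12=10731; k=3: 966+0+25·3·12=1866 → min 1866 | M2..M5: k=2: 0+2574+7·21·26=6396; k=3: 441+936+7·3·26=1923; k=4: 693+0+7·12·26=2877 → min 1923.
Length 5: M1..M5: k=1: 0+1923+25·7·26=6473; k=2: 3675+2574+25·21·26=19899; k=3: 966+936+25·3·26=3852; k=4: 1866+0+25·12·26=9666 → min 3852.
Optimal order: ((M1·(M2·M3))·(M4·M5)) with cost 3852.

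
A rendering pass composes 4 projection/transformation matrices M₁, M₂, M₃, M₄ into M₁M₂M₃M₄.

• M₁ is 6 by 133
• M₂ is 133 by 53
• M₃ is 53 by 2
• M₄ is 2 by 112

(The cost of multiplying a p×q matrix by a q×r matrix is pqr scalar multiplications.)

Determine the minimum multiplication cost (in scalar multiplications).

17038

Adjacent pairs: M₁M₂ = 6·133·53 = 42294; M₂M₃ = 133·53·2 = 14098; M₃M₄ = 53·2·112 = 11872.
Length 3: M₁..M₃: k=1: 0+14098+6·133·2=15694; k=2: 42294+0+6·53·2=42930 → min 15694 | M₂..M₄: k=2: 0+11872+133·53·112=801360; k=3: 14098+0+133·2·112=43890 → min 43890.
Length 4: M₁..M₄: k=1: 0+43890+6·133·112=133266; k=2: 42294+11872+6·53·112=89782; k=3: 15694+0+6·2·112=17038 → min 17038.
Optimal order: ((M₁(M₂M₃))M₄) with cost 17038.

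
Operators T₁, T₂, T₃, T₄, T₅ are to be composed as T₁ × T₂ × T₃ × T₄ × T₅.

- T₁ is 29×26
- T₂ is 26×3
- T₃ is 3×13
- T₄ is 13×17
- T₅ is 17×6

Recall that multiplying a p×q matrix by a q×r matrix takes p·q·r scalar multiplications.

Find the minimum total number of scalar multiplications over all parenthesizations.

3753

Adjacent pairs: T₁T₂ = 29·26·3 = 2262; T₂T₃ = 26·3·13 = 1014; T₃T₄ = 3·13·17 = 663; T₄T₅ = 13·17·6 = 1326.
Length 3: T₁..T₃: k=1: 0+1014+29·26·13=10816; k=2: 2262+0+29·3·13=3393 → min 3393 | T₂..T₄: k=2: 0+663+26·3·17=1989; k=3: 1014+0+26·13·17=6760 → min 1989 | T₃..T₅: k=3: 0+1326+3·13·6=1560; k=4: 663+0+3·17·6=969 → min 969.
Length 4: T₁..T₄: k=1: 0+1989+29·26·17=14807; k=2: 2262+663+29·3·17=4404; k=3: 3393+0+29·13·17=9802 → min 4404 | T₂..T₅: k=2: 0+969+26·3·6=1437; k=3: 1014+1326+26·13·6=4368; k=4: 1989+0+26·17·6=4641 → min 1437.
Length 5: T₁..T₅: k=1: 0+1437+29·26·6=5961; k=2: 2262+969+29·3·6=3753; k=3: 3393+1326+29·13·6=6981; k=4: 4404+0+29·17·6=7362 → min 3753.
Optimal order: ((T₁ × T₂) × ((T₃ × T₄) × T₅)) with cost 3753.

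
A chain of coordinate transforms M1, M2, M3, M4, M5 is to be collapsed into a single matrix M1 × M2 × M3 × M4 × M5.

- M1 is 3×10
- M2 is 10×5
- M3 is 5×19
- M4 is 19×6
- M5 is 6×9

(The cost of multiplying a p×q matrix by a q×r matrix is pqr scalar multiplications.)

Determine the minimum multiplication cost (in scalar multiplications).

Adjacent pairs: M1M2 = 3·10·5 = 150; M2M3 = 10·5·19 = 950; M3M4 = 5·19·6 = 570; M4M5 = 19·6·9 = 1026.
Length 3: M1..M3: k=1: 0+950+3·10·19=1520; k=2: 150+0+3·5·19=435 → min 435 | M2..M4: k=2: 0+570+10·5·6=870; k=3: 950+0+10·19·6=2090 → min 870 | M3..M5: k=3: 0+1026+5·19·9=1881; k=4: 570+0+5·6·9=840 → min 840.
Length 4: M1..M4: k=1: 0+870+3·10·6=1050; k=2: 150+570+3·5·6=810; k=3: 435+0+3·19·6=777 → min 777 | M2..M5: k=2: 0+840+10·5·9=1290; k=3: 950+1026+10·19·9=3686; k=4: 870+0+10·6·9=1410 → min 1290.
Length 5: M1..M5: k=1: 0+1290+3·10·9=1560; k=2: 150+840+3·5·9=1125; k=3: 435+1026+3·19·9=1974; k=4: 777+0+3·6·9=939 → min 939.
Optimal order: ((((M1 × M2) × M3) × M4) × M5) with cost 939.

939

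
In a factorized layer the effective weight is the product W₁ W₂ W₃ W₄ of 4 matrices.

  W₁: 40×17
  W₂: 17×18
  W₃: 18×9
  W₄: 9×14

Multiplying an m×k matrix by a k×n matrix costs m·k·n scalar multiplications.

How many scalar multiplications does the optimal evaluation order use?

Adjacent pairs: W₁W₂ = 40·17·18 = 12240; W₂W₃ = 17·18·9 = 2754; W₃W₄ = 18·9·14 = 2268.
Length 3: W₁..W₃: k=1: 0+2754+40·17·9=8874; k=2: 12240+0+40·18·9=18720 → min 8874 | W₂..W₄: k=2: 0+2268+17·18·14=6552; k=3: 2754+0+17·9·14=4896 → min 4896.
Length 4: W₁..W₄: k=1: 0+4896+40·17·14=14416; k=2: 12240+2268+40·18·14=24588; k=3: 8874+0+40·9·14=13914 → min 13914.
Optimal order: ((W₁ (W₂ W₃)) W₄) with cost 13914.

13914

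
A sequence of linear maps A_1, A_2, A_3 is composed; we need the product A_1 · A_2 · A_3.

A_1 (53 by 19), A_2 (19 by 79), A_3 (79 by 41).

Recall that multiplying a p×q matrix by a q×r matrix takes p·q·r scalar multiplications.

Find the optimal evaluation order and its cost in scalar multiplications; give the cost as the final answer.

102828

(A_1 · (A_2 · A_3)): cost 102828.
((A_1 · A_2) · A_3): cost 251220.
Optimal: (A_1 · (A_2 · A_3)) with cost 102828.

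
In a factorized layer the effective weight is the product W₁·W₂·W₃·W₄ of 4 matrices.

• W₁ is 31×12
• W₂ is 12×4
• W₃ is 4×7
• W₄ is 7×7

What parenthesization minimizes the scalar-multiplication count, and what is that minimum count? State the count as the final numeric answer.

2552

Adjacent pairs: W₁W₂ = 31·12·4 = 1488; W₂W₃ = 12·4·7 = 336; W₃W₄ = 4·7·7 = 196.
Length 3: W₁..W₃: k=1: 0+336+31·12·7=2940; k=2: 1488+0+31·4·7=2356 → min 2356 | W₂..W₄: k=2: 0+196+12·4·7=532; k=3: 336+0+12·7·7=924 → min 532.
Length 4: W₁..W₄: k=1: 0+532+31·12·7=3136; k=2: 1488+196+31·4·7=2552; k=3: 2356+0+31·7·7=3875 → min 2552.
Optimal parenthesization: ((W₁·W₂)·(W₃·W₄)) with cost 2552.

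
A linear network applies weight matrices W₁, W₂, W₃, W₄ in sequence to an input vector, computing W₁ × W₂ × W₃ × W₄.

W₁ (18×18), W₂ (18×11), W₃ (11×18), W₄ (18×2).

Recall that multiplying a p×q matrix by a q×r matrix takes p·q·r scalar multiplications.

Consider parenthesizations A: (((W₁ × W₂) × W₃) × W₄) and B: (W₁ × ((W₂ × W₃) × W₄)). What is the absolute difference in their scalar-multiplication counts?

Order A = (((W₁ × W₂) × W₃) × W₄): (W₁ × W₂): 18×18 by 18×11 → 18×11, cost 18·18·11 = 3564; ((W₁ × W₂) × W₃): 18×11 by 11×18 → 18×18, cost 18·11·18 = 3564; cumulative 7128; (((W₁ × W₂) × W₃) × W₄): 18×18 by 18×2 → 18×2, cost 18·18·2 = 648; cumulative 7776. Total 7776.
Order B = (W₁ × ((W₂ × W₃) × W₄)): (W₂ × W₃): 18×11 by 11×18 → 18×18, cost 18·11·18 = 3564; ((W₂ × W₃) × W₄): 18×18 by 18×2 → 18×2, cost 18·18·2 = 648; cumulative 4212; (W₁ × ((W₂ × W₃) × W₄)): 18×18 by 18×2 → 18×2, cost 18·18·2 = 648; cumulative 4860. Total 4860.
Difference: |7776 − 4860| = 2916.

2916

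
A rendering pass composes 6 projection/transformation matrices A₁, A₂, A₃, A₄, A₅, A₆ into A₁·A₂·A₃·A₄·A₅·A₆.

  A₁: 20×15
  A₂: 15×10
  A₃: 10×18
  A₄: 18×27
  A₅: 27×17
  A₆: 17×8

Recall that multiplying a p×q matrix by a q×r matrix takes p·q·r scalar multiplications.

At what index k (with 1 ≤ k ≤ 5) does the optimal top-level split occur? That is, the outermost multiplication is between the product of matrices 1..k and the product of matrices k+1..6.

1

Adjacent pairs: A₁A₂ = 20·15·10 = 3000; A₂A₃ = 15·10·18 = 2700; A₃A₄ = 10·18·27 = 4860; A₄A₅ = 18·27·17 = 8262; A₅A₆ = 27·17·8 = 3672.
Length 3: A₁..A₃: k=1: 0+2700+20·15·18=8100; k=2: 3000+0+20·10·18=6600 → min 6600 | A₂..A₄: k=2: 0+4860+15·10·27=8910; k=3: 2700+0+15·18·27=9990 → min 8910 | A₃..A₅: k=3: 0+8262+10·18·17=11322; k=4: 4860+0+10·27·17=9450 → min 9450 | A₄..A₆: k=4: 0+3672+18·27·8=7560; k=5: 8262+0+18·17·8=10710 → min 7560.
Length 4: A₁..A₄: k=1: 0+8910+20·15·27=17010; k=2: 3000+4860+20·10·27=13260; k=3: 6600+0+20·18·27=16320 → min 13260 | A₂..A₅: k=2: 0+9450+15·10·17=12000; k=3: 2700+8262+15·18·17=15552; k=4: 8910+0+15·27·17=15795 → min 12000 | A₃..A₆: k=3: 0+7560+10·18·8=9000; k=4: 4860+3672+10·27·8=10692; k=5: 9450+0+10·17·8=10810 → min 9000.
Length 5: A₁..A₅: k=1: 0+12000+20·15·17=17100; k=2: 3000+9450+20·10·17=15850; k=3: 6600+8262+20·18·17=20982; k=4: 13260+0+20·27·17=22440 → min 15850 | A₂..A₆: k=2: 0+9000+15·10·8=10200; k=3: 2700+7560+15·18·8=12420; k=4: 8910+3672+15·27·8=15822; k=5: 12000+0+15·17·8=14040 → min 10200.
Top-level splits: k=1: (A₁..A₁)·(A₂..A₆) → 0+10200+20·15·8 = 12600; k=2: (A₁..A₂)·(A₃..A₆) → 3000+9000+20·10·8 = 13600; k=3: (A₁..A₃)·(A₄..A₆) → 6600+7560+20·18·8 = 17040; k=4: (A₁..A₄)·(A₅..A₆) → 13260+3672+20·27·8 = 21252; k=5: (A₁..A₅)·(A₆..A₆) → 15850+0+20·17·8 = 18570.
Best split is after A₁, i.e. k = 1.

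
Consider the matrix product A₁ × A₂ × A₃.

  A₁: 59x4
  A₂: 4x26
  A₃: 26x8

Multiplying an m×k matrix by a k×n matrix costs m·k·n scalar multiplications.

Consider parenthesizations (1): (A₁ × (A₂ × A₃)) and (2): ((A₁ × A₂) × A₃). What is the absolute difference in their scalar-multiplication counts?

Order (1) = (A₁ × (A₂ × A₃)): (A₂ × A₃): 4×26 by 26×8 → 4×8, cost 4·26·8 = 832; (A₁ × (A₂ × A₃)): 59×4 by 4×8 → 59×8, cost 59·4·8 = 1888; cumulative 2720. Total 2720.
Order (2) = ((A₁ × A₂) × A₃): (A₁ × A₂): 59×4 by 4×26 → 59×26, cost 59·4·26 = 6136; ((A₁ × A₂) × A₃): 59×26 by 26×8 → 59×8, cost 59·26·8 = 12272; cumulative 18408. Total 18408.
Difference: |2720 − 18408| = 15688.

15688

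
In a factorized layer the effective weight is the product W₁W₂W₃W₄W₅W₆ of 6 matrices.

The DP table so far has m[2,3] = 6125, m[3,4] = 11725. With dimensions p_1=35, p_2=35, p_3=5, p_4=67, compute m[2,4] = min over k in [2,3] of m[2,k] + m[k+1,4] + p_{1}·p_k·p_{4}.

m[2,4] = min over k∈[2,3] of m[2,k]+m[k+1,4]+p_{1}·p_k·p_{4}.
k=2: 0 + 11725 + 35·35·67 = 93800; k=3: 6125 + 0 + 35·5·67 = 17850.
Minimum: 17850 at k=3.

17850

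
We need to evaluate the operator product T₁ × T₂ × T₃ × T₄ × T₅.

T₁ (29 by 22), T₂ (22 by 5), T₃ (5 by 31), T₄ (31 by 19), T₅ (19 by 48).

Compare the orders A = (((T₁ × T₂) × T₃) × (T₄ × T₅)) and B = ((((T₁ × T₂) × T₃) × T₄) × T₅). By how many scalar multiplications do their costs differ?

Order A = (((T₁ × T₂) × T₃) × (T₄ × T₅)): (T₁ × T₂): 29×22 by 22×5 → 29×5, cost 29·22·5 = 3190; ((T₁ × T₂) × T₃): 29×5 by 5×31 → 29×31, cost 29·5·31 = 4495; cumulative 7685; (T₄ × T₅): 31×19 by 19×48 → 31×48, cost 31·19·48 = 28272; (((T₁ × T₂) × T₃) × (T₄ × T₅)): 29×31 by 31×48 → 29×48, cost 29·31·48 = 43152; cumulative 79109. Total 79109.
Order B = ((((T₁ × T₂) × T₃) × T₄) × T₅): (T₁ × T₂): 29×22 by 22×5 → 29×5, cost 29·22·5 = 3190; ((T₁ × T₂) × T₃): 29×5 by 5×31 → 29×31, cost 29·5·31 = 4495; cumulative 7685; (((T₁ × T₂) × T₃) × T₄): 29×31 by 31×19 → 29×19, cost 29·31·19 = 17081; cumulative 24766; ((((T₁ × T₂) × T₃) × T₄) × T₅): 29×19 by 19×48 → 29×48, cost 29·19·48 = 26448; cumulative 51214. Total 51214.
Difference: |79109 − 51214| = 27895.

27895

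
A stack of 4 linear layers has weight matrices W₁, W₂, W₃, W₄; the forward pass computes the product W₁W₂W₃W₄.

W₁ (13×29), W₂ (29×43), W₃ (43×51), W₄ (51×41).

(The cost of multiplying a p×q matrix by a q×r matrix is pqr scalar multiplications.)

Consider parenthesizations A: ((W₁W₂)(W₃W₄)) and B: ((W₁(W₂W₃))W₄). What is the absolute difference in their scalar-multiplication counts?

19036

Order A = ((W₁W₂)(W₃W₄)): (W₁W₂): 13×29 by 29×43 → 13×43, cost 13·29·43 = 16211; (W₃W₄): 43×51 by 51×41 → 43×41, cost 43·51·41 = 89913; ((W₁W₂)(W₃W₄)): 13×43 by 43×41 → 13×41, cost 13·43·41 = 22919; cumulative 129043. Total 129043.
Order B = ((W₁(W₂W₃))W₄): (W₂W₃): 29×43 by 43×51 → 29×51, cost 29·43·51 = 63597; (W₁(W₂W₃)): 13×29 by 29×51 → 13×51, cost 13·29·51 = 19227; cumulative 82824; ((W₁(W₂W₃))W₄): 13×51 by 51×41 → 13×41, cost 13·51·41 = 27183; cumulative 110007. Total 110007.
Difference: |129043 − 110007| = 19036.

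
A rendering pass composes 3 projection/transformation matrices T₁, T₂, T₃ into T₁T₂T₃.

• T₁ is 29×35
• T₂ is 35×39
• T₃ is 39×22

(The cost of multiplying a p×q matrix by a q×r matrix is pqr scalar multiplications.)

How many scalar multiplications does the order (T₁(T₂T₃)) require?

(T₂T₃): 35×39 by 39×22 → 35×22, cost 35·39·22 = 30030
(T₁(T₂T₃)): 29×35 by 35×22 → 29×22, cost 29·35·22 = 22330; cumulative 52360
Total: 52360 scalar multiplications.

52360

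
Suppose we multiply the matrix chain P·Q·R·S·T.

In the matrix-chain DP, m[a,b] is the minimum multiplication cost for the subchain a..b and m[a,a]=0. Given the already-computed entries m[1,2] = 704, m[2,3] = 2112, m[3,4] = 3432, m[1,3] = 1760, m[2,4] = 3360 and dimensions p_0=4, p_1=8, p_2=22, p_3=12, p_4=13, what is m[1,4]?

2384

m[1,4] = min over k∈[1,3] of m[1,k]+m[k+1,4]+p_{0}·p_k·p_{4}.
k=1: 0 + 3360 + 4·8·13 = 3776; k=2: 704 + 3432 + 4·22·13 = 5280; k=3: 1760 + 0 + 4·12·13 = 2384.
Minimum: 2384 at k=3.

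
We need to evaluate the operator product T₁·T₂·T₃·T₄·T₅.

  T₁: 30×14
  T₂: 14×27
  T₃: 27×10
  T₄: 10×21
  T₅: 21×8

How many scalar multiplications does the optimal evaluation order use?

Adjacent pairs: T₁T₂ = 30·14·27 = 11340; T₂T₃ = 14·27·10 = 3780; T₃T₄ = 27·10·21 = 5670; T₄T₅ = 10·21·8 = 1680.
Length 3: T₁..T₃: k=1: 0+3780+30·14·10=7980; k=2: 11340+0+30·27·10=19440 → min 7980 | T₂..T₄: k=2: 0+5670+14·27·21=13608; k=3: 3780+0+14·10·21=6720 → min 6720 | T₃..T₅: k=3: 0+1680+27·10·8=3840; k=4: 5670+0+27·21·8=10206 → min 3840.
Length 4: T₁..T₄: k=1: 0+6720+30·14·21=15540; k=2: 11340+5670+30·27·21=34020; k=3: 7980+0+30·10·21=14280 → min 14280 | T₂..T₅: k=2: 0+3840+14·27·8=6864; k=3: 3780+1680+14·10·8=6580; k=4: 6720+0+14·21·8=9072 → min 6580.
Length 5: T₁..T₅: k=1: 0+6580+30·14·8=9940; k=2: 11340+3840+30·27·8=21660; k=3: 7980+1680+30·10·8=12060; k=4: 14280+0+30·21·8=19320 → min 9940.
Optimal order: (T₁·((T₂·T₃)·(T₄·T₅))) with cost 9940.

9940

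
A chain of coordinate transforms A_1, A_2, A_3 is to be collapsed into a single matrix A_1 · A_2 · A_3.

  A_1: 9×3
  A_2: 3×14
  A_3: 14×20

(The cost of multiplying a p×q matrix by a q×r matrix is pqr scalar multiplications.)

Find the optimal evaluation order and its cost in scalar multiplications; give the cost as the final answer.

1380

(A_1 · (A_2 · A_3)): cost 1380.
((A_1 · A_2) · A_3): cost 2898.
Optimal: (A_1 · (A_2 · A_3)) with cost 1380.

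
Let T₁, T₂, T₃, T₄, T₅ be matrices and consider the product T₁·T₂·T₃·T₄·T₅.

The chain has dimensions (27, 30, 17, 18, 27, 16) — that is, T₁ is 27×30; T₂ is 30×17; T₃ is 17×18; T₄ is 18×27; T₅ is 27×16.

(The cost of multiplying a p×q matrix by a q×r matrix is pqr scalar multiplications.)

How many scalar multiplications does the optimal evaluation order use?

Adjacent pairs: T₁T₂ = 27·30·17 = 13770; T₂T₃ = 30·17·18 = 9180; T₃T₄ = 17·18·27 = 8262; T₄T₅ = 18·27·16 = 7776.
Length 3: T₁..T₃: k=1: 0+9180+27·30·18=23760; k=2: 13770+0+27·17·18=22032 → min 22032 | T₂..T₄: k=2: 0+8262+30·17·27=22032; k=3: 9180+0+30·18·27=23760 → min 22032 | T₃..T₅: k=3: 0+7776+17·18·16=12672; k=4: 8262+0+17·27·16=15606 → min 12672.
Length 4: T₁..T₄: k=1: 0+22032+27·30·27=43902; k=2: 13770+8262+27·17·27=34425; k=3: 22032+0+27·18·27=35154 → min 34425 | T₂..T₅: k=2: 0+12672+30·17·16=20832; k=3: 9180+7776+30·18·16=25596; k=4: 22032+0+30·27·16=34992 → min 20832.
Length 5: T₁..T₅: k=1: 0+20832+27·30·16=33792; k=2: 13770+12672+27·17·16=33786; k=3: 22032+7776+27·18·16=37584; k=4: 34425+0+27·27·16=46089 → min 33786.
Optimal order: ((T₁·T₂)·(T₃·(T₄·T₅))) with cost 33786.

33786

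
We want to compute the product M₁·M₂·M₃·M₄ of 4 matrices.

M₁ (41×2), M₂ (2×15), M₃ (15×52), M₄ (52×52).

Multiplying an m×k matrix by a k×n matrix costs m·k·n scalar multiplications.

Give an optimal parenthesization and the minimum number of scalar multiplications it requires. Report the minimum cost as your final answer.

11232

Adjacent pairs: M₁M₂ = 41·2·15 = 1230; M₂M₃ = 2·15·52 = 1560; M₃M₄ = 15·52·52 = 40560.
Length 3: M₁..M₃: k=1: 0+1560+41·2·52=5824; k=2: 1230+0+41·15·52=33210 → min 5824 | M₂..M₄: k=2: 0+40560+2·15·52=42120; k=3: 1560+0+2·52·52=6968 → min 6968.
Length 4: M₁..M₄: k=1: 0+6968+41·2·52=11232; k=2: 1230+40560+41·15·52=73770; k=3: 5824+0+41·52·52=116688 → min 11232.
Optimal parenthesization: (M₁·((M₂·M₃)·M₄)) with cost 11232.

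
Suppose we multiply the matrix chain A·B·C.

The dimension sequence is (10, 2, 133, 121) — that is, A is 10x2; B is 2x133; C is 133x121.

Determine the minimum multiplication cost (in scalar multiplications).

34606

Order (A·(B·C)): (B·C): 2×133 by 133×121 → 2×121, cost 2·133·121 = 32186; (A·(B·C)): 10×2 by 2×121 → 10×121, cost 10·2·121 = 2420; cumulative 34606. Total 34606.
Order ((A·B)·C): (A·B): 10×2 by 2×133 → 10×133, cost 10·2·133 = 2660; ((A·B)·C): 10×133 by 133×121 → 10×121, cost 10·133·121 = 160930; cumulative 163590. Total 163590.
Minimum: 34606.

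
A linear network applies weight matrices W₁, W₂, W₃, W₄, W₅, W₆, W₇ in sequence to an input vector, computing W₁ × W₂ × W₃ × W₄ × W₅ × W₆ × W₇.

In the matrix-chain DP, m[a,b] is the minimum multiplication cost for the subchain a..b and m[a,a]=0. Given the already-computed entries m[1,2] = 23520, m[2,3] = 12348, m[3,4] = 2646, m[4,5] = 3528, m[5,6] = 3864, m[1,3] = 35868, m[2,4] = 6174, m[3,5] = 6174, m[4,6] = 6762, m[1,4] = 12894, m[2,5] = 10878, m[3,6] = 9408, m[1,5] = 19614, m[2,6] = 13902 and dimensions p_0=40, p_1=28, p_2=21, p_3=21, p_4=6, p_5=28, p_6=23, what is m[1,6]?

22278

m[1,6] = min over k∈[1,5] of m[1,k]+m[k+1,6]+p_{0}·p_k·p_{6}.
k=1: 0 + 13902 + 40·28·23 = 39662; k=2: 23520 + 9408 + 40·21·23 = 52248; k=3: 35868 + 6762 + 40·21·23 = 61950; k=4: 12894 + 3864 + 40·6·23 = 22278; k=5: 19614 + 0 + 40·28·23 = 45374.
Minimum: 22278 at k=4.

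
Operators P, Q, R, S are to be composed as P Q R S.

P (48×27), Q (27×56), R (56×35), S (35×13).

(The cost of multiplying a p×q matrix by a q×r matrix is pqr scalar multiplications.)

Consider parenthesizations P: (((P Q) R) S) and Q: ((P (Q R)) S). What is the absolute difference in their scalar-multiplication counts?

68376

Order P = (((P Q) R) S): (P Q): 48×27 by 27×56 → 48×56, cost 48·27·56 = 72576; ((P Q) R): 48×56 by 56×35 → 48×35, cost 48·56·35 = 94080; cumulative 166656; (((P Q) R) S): 48×35 by 35×13 → 48×13, cost 48·35·13 = 21840; cumulative 188496. Total 188496.
Order Q = ((P (Q R)) S): (Q R): 27×56 by 56×35 → 27×35, cost 27·56·35 = 52920; (P (Q R)): 48×27 by 27×35 → 48×35, cost 48·27·35 = 45360; cumulative 98280; ((P (Q R)) S): 48×35 by 35×13 → 48×13, cost 48·35·13 = 21840; cumulative 120120. Total 120120.
Difference: |188496 − 120120| = 68376.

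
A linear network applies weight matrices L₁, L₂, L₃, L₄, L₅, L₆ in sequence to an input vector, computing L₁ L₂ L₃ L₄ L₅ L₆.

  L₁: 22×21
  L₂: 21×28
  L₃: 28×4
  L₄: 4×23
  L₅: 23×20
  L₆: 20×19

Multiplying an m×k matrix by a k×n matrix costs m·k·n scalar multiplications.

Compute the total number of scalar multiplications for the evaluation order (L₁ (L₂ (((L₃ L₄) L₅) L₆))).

(L₃ L₄): 28×4 by 4×23 → 28×23, cost 28·4·23 = 2576
((L₃ L₄) L₅): 28×23 by 23×20 → 28×20, cost 28·23·20 = 12880; cumulative 15456
(((L₃ L₄) L₅) L₆): 28×20 by 20×19 → 28×19, cost 28·20·19 = 10640; cumulative 26096
(L₂ (((L₃ L₄) L₅) L₆)): 21×28 by 28×19 → 21×19, cost 21·28·19 = 11172; cumulative 37268
(L₁ (L₂ (((L₃ L₄) L₅) L₆))): 22×21 by 21×19 → 22×19, cost 22·21·19 = 8778; cumulative 46046
Total: 46046 scalar multiplications.

46046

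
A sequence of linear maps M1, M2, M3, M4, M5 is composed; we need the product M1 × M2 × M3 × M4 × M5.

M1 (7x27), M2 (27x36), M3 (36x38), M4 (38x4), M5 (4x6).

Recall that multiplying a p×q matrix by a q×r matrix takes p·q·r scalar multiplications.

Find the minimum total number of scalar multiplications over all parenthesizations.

Adjacent pairs: M1M2 = 7·27·36 = 6804; M2M3 = 27·36·38 = 36936; M3M4 = 36·38·4 = 5472; M4M5 = 38·4·6 = 912.
Length 3: M1..M3: k=1: 0+36936+7·27·38=44118; k=2: 6804+0+7·36·38=16380 → min 16380 | M2..M4: k=2: 0+5472+27·36·4=9360; k=3: 36936+0+27·38·4=41040 → min 9360 | M3..M5: k=3: 0+912+36·38·6=9120; k=4: 5472+0+36·4·6=6336 → min 6336.
Length 4: M1..M4: k=1: 0+9360+7·27·4=10116; k=2: 6804+5472+7·36·4=13284; k=3: 16380+0+7·38·4=17444 → min 10116 | M2..M5: k=2: 0+6336+27·36·6=12168; k=3: 36936+912+27·38·6=44004; k=4: 9360+0+27·4·6=10008 → min 10008.
Length 5: M1..M5: k=1: 0+10008+7·27·6=11142; k=2: 6804+6336+7·36·6=14652; k=3: 16380+912+7·38·6=18888; k=4: 10116+0+7·4·6=10284 → min 10284.
Optimal order: ((M1 × (M2 × (M3 × M4))) × M5) with cost 10284.

10284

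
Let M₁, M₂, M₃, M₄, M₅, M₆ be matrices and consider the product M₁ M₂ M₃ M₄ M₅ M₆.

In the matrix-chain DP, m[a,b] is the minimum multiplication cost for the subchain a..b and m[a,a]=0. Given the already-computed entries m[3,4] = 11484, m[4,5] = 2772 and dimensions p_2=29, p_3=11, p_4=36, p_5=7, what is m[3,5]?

m[3,5] = min over k∈[3,4] of m[3,k]+m[k+1,5]+p_{2}·p_k·p_{5}.
k=3: 0 + 2772 + 29·11·7 = 5005; k=4: 11484 + 0 + 29·36·7 = 18792.
Minimum: 5005 at k=3.

5005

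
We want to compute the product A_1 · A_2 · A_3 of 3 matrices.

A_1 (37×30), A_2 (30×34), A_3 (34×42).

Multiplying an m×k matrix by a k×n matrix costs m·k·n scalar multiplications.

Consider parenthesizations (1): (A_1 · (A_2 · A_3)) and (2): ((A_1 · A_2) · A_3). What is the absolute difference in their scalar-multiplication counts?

1116

Order (1) = (A_1 · (A_2 · A_3)): (A_2 · A_3): 30×34 by 34×42 → 30×42, cost 30·34·42 = 42840; (A_1 · (A_2 · A_3)): 37×30 by 30×42 → 37×42, cost 37·30·42 = 46620; cumulative 89460. Total 89460.
Order (2) = ((A_1 · A_2) · A_3): (A_1 · A_2): 37×30 by 30×34 → 37×34, cost 37·30·34 = 37740; ((A_1 · A_2) · A_3): 37×34 by 34×42 → 37×42, cost 37·34·42 = 52836; cumulative 90576. Total 90576.
Difference: |89460 − 90576| = 1116.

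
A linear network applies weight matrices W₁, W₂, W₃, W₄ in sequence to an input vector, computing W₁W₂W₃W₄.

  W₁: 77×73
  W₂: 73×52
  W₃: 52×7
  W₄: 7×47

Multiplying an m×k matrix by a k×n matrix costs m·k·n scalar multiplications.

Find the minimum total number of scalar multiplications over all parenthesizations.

Adjacent pairs: W₁W₂ = 77·73·52 = 292292; W₂W₃ = 73·52·7 = 26572; W₃W₄ = 52·7·47 = 17108.
Length 3: W₁..W₃: k=1: 0+26572+77·73·7=65919; k=2: 292292+0+77·52·7=320320 → min 65919 | W₂..W₄: k=2: 0+17108+73·52·47=195520; k=3: 26572+0+73·7·47=50589 → min 50589.
Length 4: W₁..W₄: k=1: 0+50589+77·73·47=314776; k=2: 292292+17108+77·52·47=497588; k=3: 65919+0+77·7·47=91252 → min 91252.
Optimal order: ((W₁(W₂W₃))W₄) with cost 91252.

91252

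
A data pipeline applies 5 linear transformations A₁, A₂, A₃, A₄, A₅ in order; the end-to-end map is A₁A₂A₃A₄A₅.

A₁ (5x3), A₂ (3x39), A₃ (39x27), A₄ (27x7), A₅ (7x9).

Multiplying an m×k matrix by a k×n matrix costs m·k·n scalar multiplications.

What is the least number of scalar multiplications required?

Adjacent pairs: A₁A₂ = 5·3·39 = 585; A₂A₃ = 3·39·27 = 3159; A₃A₄ = 39·27·7 = 7371; A₄A₅ = 27·7·9 = 1701.
Length 3: A₁..A₃: k=1: 0+3159+5·3·27=3564; k=2: 585+0+5·39·27=5850 → min 3564 | A₂..A₄: k=2: 0+7371+3·39·7=8190; k=3: 3159+0+3·27·7=3726 → min 3726 | A₃..A₅: k=3: 0+1701+39·27·9=11178; k=4: 7371+0+39·7·9=9828 → min 9828.
Length 4: A₁..A₄: k=1: 0+3726+5·3·7=3831; k=2: 585+7371+5·39·7=9321; k=3: 3564+0+5·27·7=4509 → min 3831 | A₂..A₅: k=2: 0+9828+3·39·9=10881; k=3: 3159+1701+3·27·9=5589; k=4: 3726+0+3·7·9=3915 → min 3915.
Length 5: A₁..A₅: k=1: 0+3915+5·3·9=4050; k=2: 585+9828+5·39·9=12168; k=3: 3564+1701+5·27·9=6480; k=4: 3831+0+5·7·9=4146 → min 4050.
Optimal order: (A₁(((A₂A₃)A₄)A₅)) with cost 4050.

4050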